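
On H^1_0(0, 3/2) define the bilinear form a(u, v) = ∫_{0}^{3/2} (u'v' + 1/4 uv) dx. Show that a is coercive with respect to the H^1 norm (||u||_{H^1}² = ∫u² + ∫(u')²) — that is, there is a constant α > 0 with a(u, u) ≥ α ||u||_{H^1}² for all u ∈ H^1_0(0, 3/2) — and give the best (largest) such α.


α = (9 + 16*π^2)/(4*(9 + 4*π^2))

Coercivity of a(·,·) on H^1_0(0, 3/2) means a(u, u) ≥ α ||u||_{H^1}² for every u ∈ H^1_0.
The interval has length L = 3/2, and Poincaré/coercivity depend only on L. Here a(u, u) = ∫(u')² + (1/4)·∫u².
Here 0 < c = 1/4 < 1. The condition a(u,u) ≥ α||u||_{H^1}² reads (1−α)∫(u')² ≥ (α−c)∫u². Any admissible α is ≤ 1 (rapidly oscillating u have ∫u²/∫(u')² → 0), and α = 1 would force 0 ≥ (1−c)∫u², impossible since c < 1; so 1−α > 0. By the sharp Poincaré inequality on H^1_0 of an interval of length L, ∫(u')² ≥ (π/L)²∫u² with equality for the first sine mode sin(π(x−x₀)/L) (x₀ the left endpoint), so the inequality holds for all u iff (1−α)(π/L)² ≥ α − c, i.e. α ≤ ((π/L)² + c)/((π/L)² + 1) = (1 + c(L/π)²)/(1 + (L/π)²). With (π/L)² = 4*π^2/9 and c = 1/4, the largest admissible constant is α = ((π/L)² + c)/((π/L)² + 1).
Simplifying, α = (9 + 16*π^2)/(4*(9 + 4*π^2)).


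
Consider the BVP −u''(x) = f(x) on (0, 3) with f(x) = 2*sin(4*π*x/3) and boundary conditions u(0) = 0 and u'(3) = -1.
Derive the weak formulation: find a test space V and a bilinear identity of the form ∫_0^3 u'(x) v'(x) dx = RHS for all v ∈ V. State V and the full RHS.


V = {v ∈ H^1(0, 3) : v(0) = 0} (test functions vanish at x = 0 where u is specified); weak form: ∫_0^3 u'v' dx = ∫_0^3 (2*sin(4*π*x/3)) v dx − v(3) for all v ∈ V.

Multiply both sides by a test function v and integrate from 0 to 3:
  ∫_0^3 −u''(x) v(x) dx = ∫_0^3 f(x) v(x) dx.
Integrate the LHS by parts once:
  ∫_0^3 −u'' v dx = −[u'(x) v(x)]_0^3 + ∫_0^3 u'(x) v'(x) dx.
Thus ∫_0^3 u'(x) v'(x) dx = ∫_0^3 f(x) v(x) dx + [u'(x) v(x)]_0^3.
Choose V so that boundary terms are either known or forced to vanish.
Mixed BC: u(0) = 0 (Dirichlet) and u'(3) = -1 (Neumann). Define V = {v ∈ H^1(0, 3) : v(0) = 0}. Then [u' v]_0^3 = u'(3)·v(3) − u'(0)·0 = − v(3).
Weak formulation: find u (satisfying any essential BC) such that ∫_0^3 u'(x) v'(x) dx = ∫_0^3 f v dx − v(3) for all v ∈ V (Dirichlet at 0 absorbed into V; Neumann datum at x = 3 contributes the boundary term).
Substituting f(x) = 2*sin(4*π*x/3), the right-hand side is ∫_0^3 (2*sin(4*π*x/3)) v dx − v(3).


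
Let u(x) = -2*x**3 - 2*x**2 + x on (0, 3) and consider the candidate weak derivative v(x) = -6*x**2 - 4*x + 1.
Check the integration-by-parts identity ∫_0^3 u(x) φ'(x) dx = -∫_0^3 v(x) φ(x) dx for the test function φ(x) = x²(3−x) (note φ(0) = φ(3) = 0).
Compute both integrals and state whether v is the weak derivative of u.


LHS = 3753/20, RHS = 3753/20. Yes, v = u' weakly.

u(x) = -2*x**3 - 2*x**2 + x, classical derivative u'(x) = -6*x**2 - 4*x + 1.
φ(x) = x²(3−x), so φ'(x) = 3*x*(2 - x).
Note φ(0) = φ(3) = 0, so the boundary term u·φ vanishes.
LHS = ∫_0^3 u(x) φ'(x) dx = ∫_0^3 (6*x^5 - 6*x^4 - 15*x^3 + 6*x^2) dx. Term by term:
  ∫_0^3 6*x^5 dx = 729;  ∫_0^3 -6*x^4 dx = -1458/5;  ∫_0^3 -15*x^3 dx = -1215/4;
  ∫_0^3 6*x^2 dx = 54.
Sum: 729 − 1458/5 − 1215/4 + 54 = 3753/20.
So LHS = 3753/20.
∫_0^3 v(x) φ(x) dx = ∫_0^3 (6*x^5 - 14*x^4 - 13*x^3 + 3*x^2) dx. Term by term:
  ∫_0^3 6*x^5 dx = 729;  ∫_0^3 -14*x^4 dx = -3402/5;  ∫_0^3 -13*x^3 dx = -1053/4;
  ∫_0^3 3*x^2 dx = 27.
Sum: 729 − 3402/5 − 1053/4 + 27 = -3753/20.
So RHS = -∫_0^3 v(x) φ(x) dx = 3753/20.
LHS = RHS, so the identity holds for this test φ.
Moreover u is smooth here and v(x) = u'(x) = -6*x**2 - 4*x + 1 pointwise, so the identity holds for every test function. Hence v is the weak derivative of u.


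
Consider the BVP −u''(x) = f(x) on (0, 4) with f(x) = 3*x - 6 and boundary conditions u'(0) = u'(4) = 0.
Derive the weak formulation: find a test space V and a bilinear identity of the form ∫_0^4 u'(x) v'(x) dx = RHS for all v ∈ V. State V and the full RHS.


V = H^1(0, 4) (no boundary constraint on v; u is determined up to an additive constant); weak form: ∫_0^4 u'v' dx = ∫_0^4 (3*x - 6) v dx for all v ∈ V.

Multiply both sides by a test function v and integrate from 0 to 4:
  ∫_0^4 −u''(x) v(x) dx = ∫_0^4 f(x) v(x) dx.
Integrate the LHS by parts once:
  ∫_0^4 −u'' v dx = −[u'(x) v(x)]_0^4 + ∫_0^4 u'(x) v'(x) dx.
Thus ∫_0^4 u'(x) v'(x) dx = ∫_0^4 f(x) v(x) dx + [u'(x) v(x)]_0^4.
Choose V so that boundary terms are either known or forced to vanish.
u has homogeneous Neumann: u'(0) = u'(4) = 0. So [u' v]_0^4 = 0·v(4) − 0·v(0) = 0 for any v; take V = H^1(0, 4).
Weak formulation: find u (satisfying any essential BC) such that ∫_0^4 u'(x) v'(x) dx = ∫_0^4 f v dx for all v ∈ V (homogeneous Neumann, so boundary terms vanish).
Substituting f(x) = 3*x - 6, the right-hand side is ∫_0^4 (3*x - 6) v dx.
Compatibility check (pure Neumann): taking v ≡ 1 ∈ V gives 0 = ∫_0^4 f dx + (0) − (0), i.e. ∫_0^4 f dx must equal u'(0) − u'(4) = 0. Indeed ∫_0^4 (3*x - 6) dx = 0, so the data are compatible. The solution is then unique only up to an additive constant (fix it e.g. by requiring ∫_0^4 u dx = 0).


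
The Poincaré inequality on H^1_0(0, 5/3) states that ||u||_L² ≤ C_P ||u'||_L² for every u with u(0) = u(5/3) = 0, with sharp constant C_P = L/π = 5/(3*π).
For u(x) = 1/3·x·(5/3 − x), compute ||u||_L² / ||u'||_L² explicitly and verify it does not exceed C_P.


||u||_L² / ||u'||_L² = sqrt(10)/6 < C_P = 5/(3*π).

u(x) = 1/3·x·(5/3 − x), so u'(x) = 5/9 - 2*x/3.
u(x) = 1/3·x·(5/3 − x) vanishes at x = 0 and x = 5/3, so u ∈ H^1_0(0, 5/3). Differentiate via the product rule and integrate the resulting polynomials term by term.
  ∫_0^5/3 u² dx = ∫_0^5/3 (x^4/9 - 10*x^3/27 + 25*x^2/81) dx. Term by term:
    ∫_0^5/3 x^4/9 dx = 625/2187;  ∫_0^5/3 -10*x^3/27 dx = -3125/4374;  ∫_0^5/3 25*x^2/81 dx = 3125/6561.
  Sum: 625/2187 − 3125/4374 + 3125/6561 = 625/13122.
  ∫_0^5/3 (u')² dx = ∫_0^5/3 (4*x^2/9 - 20*x/27 + 25/81) dx. Term by term:
    ∫_0^5/3 4*x^2/9 dx = 500/729;  ∫_0^5/3 -20*x/27 dx = -250/243;  ∫_0^5/3 25/81 dx = 125/243.
  Sum: 500/729 − 250/243 + 125/243 = 125/729.
∫_0^5/3 u² dx = 625/13122, so ||u||_L² = 25*sqrt(2)/162.
∫_0^5/3 (u')² dx = 125/729, so ||u'||_L² = 5*sqrt(5)/27.
Ratio ||u||_L² / ||u'||_L² = sqrt(10)/6.
Sharp Poincaré constant on H^1_0(0, 5/3) is C_P = L/π = 5/(3*π), achieved by sin(3*π/5·x).
A polynomial bump cannot attain the sharp Poincaré constant (only the first sine eigenfunction does), so the ratio is strictly less than C_P, consistent with ||u||_L² ≤ C_P ||u'||_L².


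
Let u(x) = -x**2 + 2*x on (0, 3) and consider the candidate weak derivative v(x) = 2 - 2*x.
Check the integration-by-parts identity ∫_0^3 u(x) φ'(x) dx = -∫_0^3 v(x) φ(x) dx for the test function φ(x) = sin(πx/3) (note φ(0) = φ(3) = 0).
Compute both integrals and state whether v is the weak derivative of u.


LHS = 6/π, RHS = 6/π. Yes, v = u' weakly.

u(x) = -x**2 + 2*x, classical derivative u'(x) = 2 - 2*x.
φ(x) = sin(πx/3), so φ'(x) = π*cos(π*x/3)/3.
Note φ(0) = φ(3) = 0, so the boundary term u·φ vanishes.
LHS = ∫_0^3 u(x) φ'(x) dx = ∫_0^3 (-π*x^2*cos(π*x/3)/3 + 2*π*x*cos(π*x/3)/3) dx. Term by term:
  ∫_0^3 -π*x^2*cos(π*x/3)/3 dx = 18/π;  ∫_0^3 2*π*x*cos(π*x/3)/3 dx = -12/π.
Sum: 18/π − 12/π = 6/π.
So LHS = 6/π.
∫_0^3 v(x) φ(x) dx = ∫_0^3 (-2*x*sin(π*x/3) + 2*sin(π*x/3)) dx. Term by term:
  ∫_0^3 2*sin(π*x/3) dx = 12/π;  ∫_0^3 -2*x*sin(π*x/3) dx = -18/π.
Sum: 12/π − 18/π = -6/π.
So RHS = -∫_0^3 v(x) φ(x) dx = 6/π.
LHS = RHS, so the identity holds for this test φ.
Moreover u is smooth here and v(x) = u'(x) = 2 - 2*x pointwise, so the identity holds for every test function. Hence v is the weak derivative of u.


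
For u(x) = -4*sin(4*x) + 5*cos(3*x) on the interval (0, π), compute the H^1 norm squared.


||u||_{H^1(0,π)}^2 = -3200/7 + 261*π

u'(x) = -15*sin(3*x) - 16*cos(4*x).
Expand u² and (u')² and integrate term by term on (0, π), using: for integers n ≥ 1, ∫_0^π sin²(nx) dx = ∫_0^π cos²(nx) dx = π/2; for n ≠ n', ∫_0^π sin(nx)sin(n'x) dx = ∫_0^π cos(nx)cos(n'x) dx = 0; and by product-to-sum, ∫_0^π sin(nx)cos(n'x) dx = ½∫_0^π [sin((n+n')x) + sin((n−n')x)] dx, which is 0 when n+n' is even and 2n/(n²−n'²) when n+n' is odd (it need not vanish on (0, π)).
  u² squared terms: (-4)²·∫sin(4x)² dx = 16·π/2 = 8*π;  (5)²·∫cos(3x)² dx = 25·π/2 = 25*π/2.
  u² cross terms: 2·(-4)·(5)·∫sin(4x)·cos(3x) dx = -40·(8/7) = -320/7.
  So ∫_0^π u² dx = 8*π + 25*π/2 − 320/7 = -320/7 + 41*π/2.
  (u')² squared terms: (-16)²·∫cos(4x)² dx = 256·π/2 = 128*π;  (-15)²·∫sin(3x)² dx = 225·π/2 = 225*π/2.
  (u')² cross terms: 2·(-16)·(-15)·∫cos(4x)·sin(3x) dx = 480·(-6/7) = -2880/7.
  So ∫_0^π (u')² dx = 128*π + 225*π/2 − 2880/7 = -2880/7 + 481*π/2.
||u||_{H^1}^2 = (-320/7 + 41*π/2) + (-2880/7 + 481*π/2) = -3200/7 + 261*π.


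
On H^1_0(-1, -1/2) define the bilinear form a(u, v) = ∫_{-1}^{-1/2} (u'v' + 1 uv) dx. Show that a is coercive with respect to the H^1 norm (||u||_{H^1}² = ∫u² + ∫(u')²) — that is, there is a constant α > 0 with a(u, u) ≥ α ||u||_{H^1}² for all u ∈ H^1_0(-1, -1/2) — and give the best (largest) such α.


α = 1

Coercivity of a(·,·) on H^1_0(-1, -1/2) means a(u, u) ≥ α ||u||_{H^1}² for every u ∈ H^1_0.
The interval has length L = 1/2, and Poincaré/coercivity depend only on L. Here a(u, u) = ∫(u')² + (1)·∫u².
Here c = 1 ≥ 1, so a(u,u) = ∫(u')² + c∫u² ≥ ∫(u')² + ∫u² = ||u||_{H^1}², i.e. α = 1 works. No larger α is possible: a(u,u) ≥ α||u||_{H^1}² means (1−α)∫(u')² ≥ (α−c)∫u², and for the modes u_n = sin(nπ(x−x₀)/L) (x₀ the left endpoint) one has ∫u_n²/∫(u_n')² = (L/(nπ))² → 0, so a(u_n,u_n)/||u_n||_{H^1}² → 1. Hence the optimal constant is α = 1.
Therefore α = 1.


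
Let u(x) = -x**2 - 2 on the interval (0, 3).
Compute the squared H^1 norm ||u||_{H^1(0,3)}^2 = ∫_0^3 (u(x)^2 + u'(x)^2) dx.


||u||_{H^1}^2 = 663/5

The H^1 norm (squared) on an interval (0, L) is
  ||u||_{H^1}^2 = ∫_0^L u(x)^2 dx + ∫_0^L u'(x)^2 dx.
Compute u'(x) = -2*x.
Then u(x)^2 = x**4 + 4*x**2 + 4 and u'(x)^2 = 4*x**2.
Integrate each monomial from 0 to 3 using ∫_0^3 c·x^n dx = c·3^(n+1)/(n+1):
  ∫_0^3 u(x)^2 dx = ∫_0^3 (x^4 + 4*x^2 + 4) dx. Term by term:
    ∫_0^3 x^4 dx = 243/5;  ∫_0^3 4*x^2 dx = 36;  ∫_0^3 4 dx = 12.
  Sum: 243/5 + 36 + 12 = 483/5.
  ∫_0^3 u'(x)^2 dx = ∫_0^3 (4*x^2) dx. Term by term:
    ∫_0^3 4*x^2 dx = 36.
Adding: ||u||_{H^1}^2 = 483/5 + 36 = 663/5.


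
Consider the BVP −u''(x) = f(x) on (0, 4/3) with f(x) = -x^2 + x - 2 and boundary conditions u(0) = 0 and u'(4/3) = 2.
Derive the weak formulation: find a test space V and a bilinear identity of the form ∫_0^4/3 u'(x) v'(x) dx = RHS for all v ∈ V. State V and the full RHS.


V = {v ∈ H^1(0, 4/3) : v(0) = 0} (test functions vanish at x = 0 where u is specified); weak form: ∫_0^4/3 u'v' dx = ∫_0^4/3 (-x^2 + x - 2) v dx + 2·v(4/3) for all v ∈ V.

Multiply both sides by a test function v and integrate from 0 to 4/3:
  ∫_0^4/3 −u''(x) v(x) dx = ∫_0^4/3 f(x) v(x) dx.
Integrate the LHS by parts once:
  ∫_0^4/3 −u'' v dx = −[u'(x) v(x)]_0^4/3 + ∫_0^4/3 u'(x) v'(x) dx.
Thus ∫_0^4/3 u'(x) v'(x) dx = ∫_0^4/3 f(x) v(x) dx + [u'(x) v(x)]_0^4/3.
Choose V so that boundary terms are either known or forced to vanish.
Mixed BC: u(0) = 0 (Dirichlet) and u'(4/3) = 2 (Neumann). Define V = {v ∈ H^1(0, 4/3) : v(0) = 0}. Then [u' v]_0^4/3 = u'(4/3)·v(4/3) − u'(0)·0 = 2·v(4/3).
Weak formulation: find u (satisfying any essential BC) such that ∫_0^4/3 u'(x) v'(x) dx = ∫_0^4/3 f v dx + 2·v(4/3) for all v ∈ V (Dirichlet at 0 absorbed into V; Neumann datum at x = 4/3 contributes the boundary term).
Substituting f(x) = -x^2 + x - 2, the right-hand side is ∫_0^4/3 (-x^2 + x - 2) v dx + 2·v(4/3).


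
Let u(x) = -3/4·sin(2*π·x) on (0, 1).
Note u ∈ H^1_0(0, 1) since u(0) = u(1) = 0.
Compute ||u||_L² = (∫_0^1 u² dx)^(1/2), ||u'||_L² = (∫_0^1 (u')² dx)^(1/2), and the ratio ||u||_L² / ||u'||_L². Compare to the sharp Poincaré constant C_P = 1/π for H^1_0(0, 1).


||u||_L² / ||u'||_L² = 1/(2*π) < C_P = 1/π.

u(x) = -3/4·sin(2*π·x), so u'(x) = -3*π*cos(2*π*x)/2.
Writing u(x) = A·sin(kπx/L) with A = -3/4 and k = 2, use ∫_0^L sin²(kπx/L) dx = L/2 and ∫_0^L cos²(kπx/L) dx = L/2.
u² = 9/16·sin²(2*π·x) and (u')² = 9*π^2/4·cos²(2*π·x), and each of sin², cos² integrates to L/2 = 1/2 over (0, 1).
∫_0^1 u² dx = 9/32, so ||u||_L² = 3*sqrt(2)/8.
∫_0^1 (u')² dx = 9*π^2/8, so ||u'||_L² = 3*sqrt(2)*π/4.
Ratio ||u||_L² / ||u'||_L² = 1/(2*π).
Sharp Poincaré constant on H^1_0(0, 1) is C_P = L/π = 1/π, achieved by sin(π·x).
This is the k = 2 harmonic; the ratio L/(kπ) is strictly less than C_P = L/π, consistent with the sharp inequality ||u||_L² ≤ C_P ||u'||_L².


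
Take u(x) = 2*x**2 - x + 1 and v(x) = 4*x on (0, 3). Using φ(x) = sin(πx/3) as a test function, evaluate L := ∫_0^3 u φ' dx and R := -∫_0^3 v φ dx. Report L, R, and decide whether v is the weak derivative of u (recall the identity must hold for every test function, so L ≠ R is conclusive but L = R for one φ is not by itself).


LHS = -30/π, RHS = -36/π. No, v is not the weak derivative of u.

u(x) = 2*x**2 - x + 1, classical derivative u'(x) = 4*x - 1.
φ(x) = sin(πx/3), so φ'(x) = π*cos(π*x/3)/3.
Note φ(0) = φ(3) = 0, so the boundary term u·φ vanishes.
LHS = ∫_0^3 u(x) φ'(x) dx = ∫_0^3 (2*π*x^2*cos(π*x/3)/3 - π*x*cos(π*x/3)/3 + π*cos(π*x/3)/3) dx. Term by term:
  ∫_0^3 π*cos(π*x/3)/3 dx = 0;  ∫_0^3 -π*x*cos(π*x/3)/3 dx = 6/π;  ∫_0^3 2*π*x^2*cos(π*x/3)/3 dx = -36/π.
Sum: 0 + 6/π − 36/π = -30/π.
So LHS = -30/π.
∫_0^3 v(x) φ(x) dx = ∫_0^3 (4*x*sin(π*x/3)) dx. Term by term:
  ∫_0^3 4*x*sin(π*x/3) dx = 36/π.
So RHS = -∫_0^3 v(x) φ(x) dx = -36/π.
LHS − RHS = 6/π ≠ 0, so the identity fails.
(For a valid weak derivative the identity must hold for EVERY test function, in particular this one. The failure shows v is NOT the weak derivative of u.)
Correct weak derivative would be u'(x) = 4*x - 1.


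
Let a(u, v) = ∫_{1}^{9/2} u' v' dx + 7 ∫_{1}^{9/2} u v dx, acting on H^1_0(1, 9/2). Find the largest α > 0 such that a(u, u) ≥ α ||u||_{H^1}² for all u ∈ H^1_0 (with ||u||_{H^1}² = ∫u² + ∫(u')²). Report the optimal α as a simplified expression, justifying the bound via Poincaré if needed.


α = 1

Coercivity of a(·,·) on H^1_0(1, 9/2) means a(u, u) ≥ α ||u||_{H^1}² for every u ∈ H^1_0.
The interval has length L = 7/2, and Poincaré/coercivity depend only on L. Here a(u, u) = ∫(u')² + (7)·∫u².
Here c = 7 ≥ 1, so a(u,u) = ∫(u')² + c∫u² ≥ ∫(u')² + ∫u² = ||u||_{H^1}², i.e. α = 1 works. No larger α is possible: a(u,u) ≥ α||u||_{H^1}² means (1−α)∫(u')² ≥ (α−c)∫u², and for the modes u_n = sin(nπ(x−x₀)/L) (x₀ the left endpoint) one has ∫u_n²/∫(u_n')² = (L/(nπ))² → 0, so a(u_n,u_n)/||u_n||_{H^1}² → 1. Hence the optimal constant is α = 1.
Therefore α = 1.


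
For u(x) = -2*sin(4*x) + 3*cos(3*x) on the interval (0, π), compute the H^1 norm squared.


||u||_{H^1(0,π)}^2 = -960/7 + 79*π

u'(x) = -9*sin(3*x) - 8*cos(4*x).
Expand u² and (u')² and integrate term by term on (0, π), using: for integers n ≥ 1, ∫_0^π sin²(nx) dx = ∫_0^π cos²(nx) dx = π/2; for n ≠ n', ∫_0^π sin(nx)sin(n'x) dx = ∫_0^π cos(nx)cos(n'x) dx = 0; and by product-to-sum, ∫_0^π sin(nx)cos(n'x) dx = ½∫_0^π [sin((n+n')x) + sin((n−n')x)] dx, which is 0 when n+n' is even and 2n/(n²−n'²) when n+n' is odd (it need not vanish on (0, π)).
  u² squared terms: (-2)²·∫sin(4x)² dx = 4·π/2 = 2*π;  (3)²·∫cos(3x)² dx = 9·π/2 = 9*π/2.
  u² cross terms: 2·(-2)·(3)·∫sin(4x)·cos(3x) dx = -12·(8/7) = -96/7.
  So ∫_0^π u² dx = 2*π + 9*π/2 − 96/7 = -96/7 + 13*π/2.
  (u')² squared terms: (-9)²·∫sin(3x)² dx = 81·π/2 = 81*π/2;  (-8)²·∫cos(4x)² dx = 64·π/2 = 32*π.
  (u')² cross terms: 2·(-9)·(-8)·∫sin(3x)·cos(4x) dx = 144·(-6/7) = -864/7.
  So ∫_0^π (u')² dx = 81*π/2 + 32*π − 864/7 = -864/7 + 145*π/2.
||u||_{H^1}^2 = (-96/7 + 13*π/2) + (-864/7 + 145*π/2) = -960/7 + 79*π.


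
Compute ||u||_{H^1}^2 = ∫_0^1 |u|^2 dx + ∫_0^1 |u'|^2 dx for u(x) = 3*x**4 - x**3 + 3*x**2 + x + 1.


||u||_{H^1}^2 = 26909/420

The H^1 norm (squared) on an interval (0, L) is
  ||u||_{H^1}^2 = ∫_0^L u(x)^2 dx + ∫_0^L u'(x)^2 dx.
Compute u'(x) = 12*x**3 - 3*x**2 + 6*x + 1.
Then u(x)^2 = 9*x**8 - 6*x**7 + 19*x**6 + 13*x**4 + 4*x**3 + 7*x**2 + 2*x + 1 and u'(x)^2 = 144*x**6 - 72*x**5 + 153*x**4 - 12*x**3 + 30*x**2 + 12*x + 1.
Integrate each monomial from 0 to 1 using ∫_0^1 c·x^n dx = c·1^(n+1)/(n+1):
  ∫_0^1 u(x)^2 dx = ∫_0^1 (9*x^8 - 6*x^7 + 19*x^6 + 13*x^4 + 4*x^3 + 7*x^2 + 2*x + 1) dx. Term by term:
    ∫_0^1 9*x^8 dx = 1;  ∫_0^1 -6*x^7 dx = -3/4;  ∫_0^1 19*x^6 dx = 19/7;
    ∫_0^1 13*x^4 dx = 13/5;  ∫_0^1 4*x^3 dx = 1;  ∫_0^1 7*x^2 dx = 7/3;
    ∫_0^1 2*x dx = 1;  ∫_0^1 1 dx = 1.
  Sum: 1 − 3/4 + 19/7 + 13/5 + 1 + 7/3 + 1 + 1 = 4577/420.
  ∫_0^1 u'(x)^2 dx = ∫_0^1 (144*x^6 - 72*x^5 + 153*x^4 - 12*x^3 + 30*x^2 + 12*x + 1) dx. Term by term:
    ∫_0^1 144*x^6 dx = 144/7;  ∫_0^1 -72*x^5 dx = -12;  ∫_0^1 153*x^4 dx = 153/5;
    ∫_0^1 -12*x^3 dx = -3;  ∫_0^1 30*x^2 dx = 10;  ∫_0^1 12*x dx = 6;
    ∫_0^1 1 dx = 1.
  Sum: 144/7 − 12 + 153/5 − 3 + 10 + 6 + 1 = 1861/35.
Adding: ||u||_{H^1}^2 = 4577/420 + 1861/35 = 26909/420.


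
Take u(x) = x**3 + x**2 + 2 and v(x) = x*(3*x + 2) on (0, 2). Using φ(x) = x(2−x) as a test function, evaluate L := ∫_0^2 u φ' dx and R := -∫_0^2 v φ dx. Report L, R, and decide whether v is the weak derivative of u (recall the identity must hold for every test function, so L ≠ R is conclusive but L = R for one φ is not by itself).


LHS = -112/15, RHS = -112/15. Yes, v = u' weakly.

u(x) = x**3 + x**2 + 2, classical derivative u'(x) = 3*x**2 + 2*x.
φ(x) = x(2−x), so φ'(x) = 2 - 2*x.
Note φ(0) = φ(2) = 0, so the boundary term u·φ vanishes.
LHS = ∫_0^2 u(x) φ'(x) dx = ∫_0^2 (-2*x^4 + 2*x^2 - 4*x + 4) dx. Term by term:
  ∫_0^2 -2*x^4 dx = -64/5;  ∫_0^2 2*x^2 dx = 16/3;  ∫_0^2 -4*x dx = -8;
  ∫_0^2 4 dx = 8.
Sum: -64/5 + 16/3 − 8 + 8 = -112/15.
So LHS = -112/15.
∫_0^2 v(x) φ(x) dx = ∫_0^2 (-3*x^4 + 4*x^3 + 4*x^2) dx. Term by term:
  ∫_0^2 -3*x^4 dx = -96/5;  ∫_0^2 4*x^3 dx = 16;  ∫_0^2 4*x^2 dx = 32/3.
Sum: -96/5 + 16 + 32/3 = 112/15.
So RHS = -∫_0^2 v(x) φ(x) dx = -112/15.
LHS = RHS, so the identity holds for this test φ.
Moreover u is smooth here and v(x) = u'(x) = 3*x**2 + 2*x pointwise, so the identity holds for every test function. Hence v is the weak derivative of u.


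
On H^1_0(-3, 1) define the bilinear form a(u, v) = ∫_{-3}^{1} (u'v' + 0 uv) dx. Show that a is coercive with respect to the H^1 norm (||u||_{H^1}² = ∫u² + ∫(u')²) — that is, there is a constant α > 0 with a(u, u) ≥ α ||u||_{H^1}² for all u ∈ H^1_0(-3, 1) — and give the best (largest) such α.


α = π^2/(π^2 + 16)

Coercivity of a(·,·) on H^1_0(-3, 1) means a(u, u) ≥ α ||u||_{H^1}² for every u ∈ H^1_0.
The interval has length L = 4, and Poincaré/coercivity depend only on L. Here a(u, u) = ∫(u')² + (0)·∫u².
Here c = 0, so a(u,u) = ∫(u')² alone. The condition a(u,u) ≥ α||u||_{H^1}² reads (1−α)∫(u')² ≥ (α−c)∫u². Any admissible α is ≤ 1 (rapidly oscillating u have ∫u²/∫(u')² → 0), and α = 1 would force 0 ≥ (1−c)∫u², impossible since c < 1; so 1−α > 0. By the sharp Poincaré inequality on H^1_0 of an interval of length L, ∫(u')² ≥ (π/L)²∫u² with equality for the first sine mode sin(π(x−x₀)/L) (x₀ the left endpoint), so the inequality holds for all u iff (1−α)(π/L)² ≥ α − c, i.e. α ≤ ((π/L)² + c)/((π/L)² + 1) = (1 + c(L/π)²)/(1 + (L/π)²). (Direct route, valid since c ≤ 0: Poincaré gives c∫u² ≥ c(L/π)²∫(u')², so a(u,u) ≥ (1 + c(L/π)²)∫(u')², while ||u||_{H^1}² ≤ (1 + (L/π)²)∫(u')²; dividing yields the same α.) With (π/L)² = π^2/16 and c = 0, the largest admissible constant is α = ((π/L)² + c)/((π/L)² + 1).
Simplifying, α = π^2/(π^2 + 16).


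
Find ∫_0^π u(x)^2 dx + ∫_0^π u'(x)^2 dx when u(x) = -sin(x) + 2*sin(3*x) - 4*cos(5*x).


||u||_{H^1(0,π)}^2 = 229*π

u'(x) = 20*sin(5*x) - cos(x) + 6*cos(3*x).
Expand u² and (u')² and integrate term by term on (0, π), using: for integers n ≥ 1, ∫_0^π sin²(nx) dx = ∫_0^π cos²(nx) dx = π/2; for n ≠ n', ∫_0^π sin(nx)sin(n'x) dx = ∫_0^π cos(nx)cos(n'x) dx = 0; and by product-to-sum, ∫_0^π sin(nx)cos(n'x) dx = ½∫_0^π [sin((n+n')x) + sin((n−n')x)] dx, which is 0 when n+n' is even and 2n/(n²−n'²) when n+n' is odd (it need not vanish on (0, π)).
  u² squared terms: (-1)²·∫sin(x)² dx = 1·π/2 = π/2;  (-4)²·∫cos(5x)² dx = 16·π/2 = 8*π;  (2)²·∫sin(3x)² dx = 4·π/2 = 2*π.
  u² cross terms: 2·(-1)·(-4)·∫sin(x)·cos(5x) dx = 8·(0) = 0;  2·(-1)·(2)·∫sin(x)·sin(3x) dx = -4·(0) = 0;  2·(-4)·(2)·∫cos(5x)·sin(3x) dx = -16·(0) = 0.
  So ∫_0^π u² dx = π/2 + 8*π + 2*π + 0 + 0 + 0 = 21*π/2.
  (u')² squared terms: (-1)²·∫cos(x)² dx = 1·π/2 = π/2;  (6)²·∫cos(3x)² dx = 36·π/2 = 18*π;  (20)²·∫sin(5x)² dx = 400·π/2 = 200*π.
  (u')² cross terms: 2·(-1)·(6)·∫cos(x)·cos(3x) dx = -12·(0) = 0;  2·(-1)·(20)·∫cos(x)·sin(5x) dx = -40·(0) = 0;  2·(6)·(20)·∫cos(3x)·sin(5x) dx = 240·(0) = 0.
  So ∫_0^π (u')² dx = π/2 + 18*π + 200*π + 0 + 0 + 0 = 437*π/2.
||u||_{H^1}^2 = (21*π/2) + (437*π/2) = 229*π.


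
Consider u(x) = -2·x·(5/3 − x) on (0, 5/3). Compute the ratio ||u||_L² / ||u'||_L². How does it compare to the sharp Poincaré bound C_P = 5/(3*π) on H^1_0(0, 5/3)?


||u||_L² / ||u'||_L² = sqrt(10)/6 < C_P = 5/(3*π).

u(x) = -2·x·(5/3 − x), so u'(x) = 4*x - 10/3.
u(x) = -2·x·(5/3 − x) vanishes at x = 0 and x = 5/3, so u ∈ H^1_0(0, 5/3). Differentiate via the product rule and integrate the resulting polynomials term by term.
  ∫_0^5/3 u² dx = ∫_0^5/3 (4*x^4 - 40*x^3/3 + 100*x^2/9) dx. Term by term:
    ∫_0^5/3 4*x^4 dx = 2500/243;  ∫_0^5/3 -40*x^3/3 dx = -6250/243;  ∫_0^5/3 100*x^2/9 dx = 12500/729.
  Sum: 2500/243 − 6250/243 + 12500/729 = 1250/729.
  ∫_0^5/3 (u')² dx = ∫_0^5/3 (16*x^2 - 80*x/3 + 100/9) dx. Term by term:
    ∫_0^5/3 16*x^2 dx = 2000/81;  ∫_0^5/3 -80*x/3 dx = -1000/27;  ∫_0^5/3 100/9 dx = 500/27.
  Sum: 2000/81 − 1000/27 + 500/27 = 500/81.
∫_0^5/3 u² dx = 1250/729, so ||u||_L² = 25*sqrt(2)/27.
∫_0^5/3 (u')² dx = 500/81, so ||u'||_L² = 10*sqrt(5)/9.
Ratio ||u||_L² / ||u'||_L² = sqrt(10)/6.
Sharp Poincaré constant on H^1_0(0, 5/3) is C_P = L/π = 5/(3*π), achieved by sin(3*π/5·x).
A polynomial bump cannot attain the sharp Poincaré constant (only the first sine eigenfunction does), so the ratio is strictly less than C_P, consistent with ||u||_L² ≤ C_P ||u'||_L².


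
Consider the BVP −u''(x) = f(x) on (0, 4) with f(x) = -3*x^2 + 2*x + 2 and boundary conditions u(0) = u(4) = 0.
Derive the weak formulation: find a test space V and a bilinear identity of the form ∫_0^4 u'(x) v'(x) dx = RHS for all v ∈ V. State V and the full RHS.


V = H^1_0(0, 4) (so v(0) = v(4) = 0); weak form: ∫_0^4 u'v' dx = ∫_0^4 (-3*x^2 + 2*x + 2) v dx for all v ∈ V.

Multiply both sides by a test function v and integrate from 0 to 4:
  ∫_0^4 −u''(x) v(x) dx = ∫_0^4 f(x) v(x) dx.
Integrate the LHS by parts once:
  ∫_0^4 −u'' v dx = −[u'(x) v(x)]_0^4 + ∫_0^4 u'(x) v'(x) dx.
Thus ∫_0^4 u'(x) v'(x) dx = ∫_0^4 f(x) v(x) dx + [u'(x) v(x)]_0^4.
Choose V so that boundary terms are either known or forced to vanish.
u is Dirichlet: u(0) = u(4) = 0. Let V = H^1_0(0, 4); then v(0) = v(4) = 0, and [u' v]_0^4 = 0.
Weak formulation: find u (satisfying any essential BC) such that ∫_0^4 u'(x) v'(x) dx = ∫_0^4 f v dx for all v ∈ V.
Substituting f(x) = -3*x^2 + 2*x + 2, the right-hand side is ∫_0^4 (-3*x^2 + 2*x + 2) v dx.


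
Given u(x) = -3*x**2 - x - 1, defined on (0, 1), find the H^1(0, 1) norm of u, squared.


||u||_{H^1}^2 = 799/30

The H^1 norm (squared) on an interval (0, L) is
  ||u||_{H^1}^2 = ∫_0^L u(x)^2 dx + ∫_0^L u'(x)^2 dx.
Compute u'(x) = -6*x - 1.
Then u(x)^2 = 9*x**4 + 6*x**3 + 7*x**2 + 2*x + 1 and u'(x)^2 = 36*x**2 + 12*x + 1.
Integrate each monomial from 0 to 1 using ∫_0^1 c·x^n dx = c·1^(n+1)/(n+1):
  ∫_0^1 u(x)^2 dx = ∫_0^1 (9*x^4 + 6*x^3 + 7*x^2 + 2*x + 1) dx. Term by term:
    ∫_0^1 9*x^4 dx = 9/5;  ∫_0^1 6*x^3 dx = 3/2;  ∫_0^1 7*x^2 dx = 7/3;
    ∫_0^1 2*x dx = 1;  ∫_0^1 1 dx = 1.
  Sum: 9/5 + 3/2 + 7/3 + 1 + 1 = 229/30.
  ∫_0^1 u'(x)^2 dx = ∫_0^1 (36*x^2 + 12*x + 1) dx. Term by term:
    ∫_0^1 36*x^2 dx = 12;  ∫_0^1 12*x dx = 6;  ∫_0^1 1 dx = 1.
  Sum: 12 + 6 + 1 = 19.
Adding: ||u||_{H^1}^2 = 229/30 + 19 = 799/30.


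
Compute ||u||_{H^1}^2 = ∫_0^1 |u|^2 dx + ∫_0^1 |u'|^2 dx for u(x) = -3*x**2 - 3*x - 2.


||u||_{H^1}^2 = 623/10

The H^1 norm (squared) on an interval (0, L) is
  ||u||_{H^1}^2 = ∫_0^L u(x)^2 dx + ∫_0^L u'(x)^2 dx.
Compute u'(x) = -6*x - 3.
Then u(x)^2 = 9*x**4 + 18*x**3 + 21*x**2 + 12*x + 4 and u'(x)^2 = 36*x**2 + 36*x + 9.
Integrate each monomial from 0 to 1 using ∫_0^1 c·x^n dx = c·1^(n+1)/(n+1):
  ∫_0^1 u(x)^2 dx = ∫_0^1 (9*x^4 + 18*x^3 + 21*x^2 + 12*x + 4) dx. Term by term:
    ∫_0^1 9*x^4 dx = 9/5;  ∫_0^1 18*x^3 dx = 9/2;  ∫_0^1 21*x^2 dx = 7;
    ∫_0^1 12*x dx = 6;  ∫_0^1 4 dx = 4.
  Sum: 9/5 + 9/2 + 7 + 6 + 4 = 233/10.
  ∫_0^1 u'(x)^2 dx = ∫_0^1 (36*x^2 + 36*x + 9) dx. Term by term:
    ∫_0^1 36*x^2 dx = 12;  ∫_0^1 36*x dx = 18;  ∫_0^1 9 dx = 9.
  Sum: 12 + 18 + 9 = 39.
Adding: ||u||_{H^1}^2 = 233/10 + 39 = 623/10.


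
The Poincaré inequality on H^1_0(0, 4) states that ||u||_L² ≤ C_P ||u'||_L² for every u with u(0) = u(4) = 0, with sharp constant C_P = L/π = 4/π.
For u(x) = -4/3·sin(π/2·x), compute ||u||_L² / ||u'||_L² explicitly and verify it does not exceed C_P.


||u||_L² / ||u'||_L² = 2/π < C_P = 4/π.

u(x) = -4/3·sin(π/2·x), so u'(x) = -2*π*cos(π*x/2)/3.
Writing u(x) = A·sin(kπx/L) with A = -4/3 and k = 2, use ∫_0^L sin²(kπx/L) dx = L/2 and ∫_0^L cos²(kπx/L) dx = L/2.
u² = 16/9·sin²(π/2·x) and (u')² = 4*π^2/9·cos²(π/2·x), and each of sin², cos² integrates to L/2 = 2 over (0, 4).
∫_0^4 u² dx = 32/9, so ||u||_L² = 4*sqrt(2)/3.
∫_0^4 (u')² dx = 8*π^2/9, so ||u'||_L² = 2*sqrt(2)*π/3.
Ratio ||u||_L² / ||u'||_L² = 2/π.
Sharp Poincaré constant on H^1_0(0, 4) is C_P = L/π = 4/π, achieved by sin(π/4·x).
This is the k = 2 harmonic; the ratio L/(kπ) is strictly less than C_P = L/π, consistent with the sharp inequality ||u||_L² ≤ C_P ||u'||_L².


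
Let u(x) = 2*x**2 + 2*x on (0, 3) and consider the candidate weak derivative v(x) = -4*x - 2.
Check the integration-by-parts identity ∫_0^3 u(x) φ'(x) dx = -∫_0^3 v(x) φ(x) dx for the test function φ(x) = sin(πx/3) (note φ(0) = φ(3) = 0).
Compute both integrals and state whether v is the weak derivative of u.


LHS = -48/π, RHS = 48/π. No, v is not the weak derivative of u.

u(x) = 2*x**2 + 2*x, classical derivative u'(x) = 4*x + 2.
φ(x) = sin(πx/3), so φ'(x) = π*cos(π*x/3)/3.
Note φ(0) = φ(3) = 0, so the boundary term u·φ vanishes.
LHS = ∫_0^3 u(x) φ'(x) dx = ∫_0^3 (2*π*x^2*cos(π*x/3)/3 + 2*π*x*cos(π*x/3)/3) dx. Term by term:
  ∫_0^3 2*π*x*cos(π*x/3)/3 dx = -12/π;  ∫_0^3 2*π*x^2*cos(π*x/3)/3 dx = -36/π.
Sum: -12/π − 36/π = -48/π.
So LHS = -48/π.
∫_0^3 v(x) φ(x) dx = ∫_0^3 (-4*x*sin(π*x/3) - 2*sin(π*x/3)) dx. Term by term:
  ∫_0^3 -2*sin(π*x/3) dx = -12/π;  ∫_0^3 -4*x*sin(π*x/3) dx = -36/π.
Sum: -12/π − 36/π = -48/π.
So RHS = -∫_0^3 v(x) φ(x) dx = 48/π.
LHS − RHS = -96/π ≠ 0, so the identity fails.
(For a valid weak derivative the identity must hold for EVERY test function, in particular this one. The failure shows v is NOT the weak derivative of u.)
Correct weak derivative would be u'(x) = 4*x + 2.


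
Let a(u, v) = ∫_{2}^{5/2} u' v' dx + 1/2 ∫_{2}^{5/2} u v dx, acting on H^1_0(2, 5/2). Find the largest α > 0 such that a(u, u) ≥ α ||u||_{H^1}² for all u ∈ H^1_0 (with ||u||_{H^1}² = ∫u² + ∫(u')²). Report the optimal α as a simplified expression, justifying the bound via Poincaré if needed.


α = (1 + 8*π^2)/(2*(1 + 4*π^2))

Coercivity of a(·,·) on H^1_0(2, 5/2) means a(u, u) ≥ α ||u||_{H^1}² for every u ∈ H^1_0.
The interval has length L = 1/2, and Poincaré/coercivity depend only on L. Here a(u, u) = ∫(u')² + (1/2)·∫u².
Here 0 < c = 1/2 < 1. The condition a(u,u) ≥ α||u||_{H^1}² reads (1−α)∫(u')² ≥ (α−c)∫u². Any admissible α is ≤ 1 (rapidly oscillating u have ∫u²/∫(u')² → 0), and α = 1 would force 0 ≥ (1−c)∫u², impossible since c < 1; so 1−α > 0. By the sharp Poincaré inequality on H^1_0 of an interval of length L, ∫(u')² ≥ (π/L)²∫u² with equality for the first sine mode sin(π(x−x₀)/L) (x₀ the left endpoint), so the inequality holds for all u iff (1−α)(π/L)² ≥ α − c, i.e. α ≤ ((π/L)² + c)/((π/L)² + 1) = (1 + c(L/π)²)/(1 + (L/π)²). With (π/L)² = 4*π^2 and c = 1/2, the largest admissible constant is α = ((π/L)² + c)/((π/L)² + 1).
Simplifying, α = (1 + 8*π^2)/(2*(1 + 4*π^2)).


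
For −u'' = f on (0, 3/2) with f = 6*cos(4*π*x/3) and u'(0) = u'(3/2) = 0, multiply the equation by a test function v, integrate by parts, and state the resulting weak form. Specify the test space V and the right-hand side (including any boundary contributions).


V = H^1(0, 3/2) (no boundary constraint on v; u is determined up to an additive constant); weak form: ∫_0^3/2 u'v' dx = ∫_0^3/2 (6*cos(4*π*x/3)) v dx for all v ∈ V.

Multiply both sides by a test function v and integrate from 0 to 3/2:
  ∫_0^3/2 −u''(x) v(x) dx = ∫_0^3/2 f(x) v(x) dx.
Integrate the LHS by parts once:
  ∫_0^3/2 −u'' v dx = −[u'(x) v(x)]_0^3/2 + ∫_0^3/2 u'(x) v'(x) dx.
Thus ∫_0^3/2 u'(x) v'(x) dx = ∫_0^3/2 f(x) v(x) dx + [u'(x) v(x)]_0^3/2.
Choose V so that boundary terms are either known or forced to vanish.
u has homogeneous Neumann: u'(0) = u'(3/2) = 0. So [u' v]_0^3/2 = 0·v(3/2) − 0·v(0) = 0 for any v; take V = H^1(0, 3/2).
Weak formulation: find u (satisfying any essential BC) such that ∫_0^3/2 u'(x) v'(x) dx = ∫_0^3/2 f v dx for all v ∈ V (homogeneous Neumann, so boundary terms vanish).
Substituting f(x) = 6*cos(4*π*x/3), the right-hand side is ∫_0^3/2 (6*cos(4*π*x/3)) v dx.
Compatibility check (pure Neumann): taking v ≡ 1 ∈ V gives 0 = ∫_0^3/2 f dx + (0) − (0), i.e. ∫_0^3/2 f dx must equal u'(0) − u'(3/2) = 0. Indeed ∫_0^3/2 (6*cos(4*π*x/3)) dx = 0, so the data are compatible. The solution is then unique only up to an additive constant (fix it e.g. by requiring ∫_0^3/2 u dx = 0).


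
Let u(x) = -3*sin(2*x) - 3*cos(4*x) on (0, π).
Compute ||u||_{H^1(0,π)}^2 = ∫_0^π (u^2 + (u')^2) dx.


||u||_{H^1(0,π)}^2 = 99*π

u'(x) = 12*sin(4*x) - 6*cos(2*x).
Expand u² and (u')² and integrate term by term on (0, π), using: for integers n ≥ 1, ∫_0^π sin²(nx) dx = ∫_0^π cos²(nx) dx = π/2; for n ≠ n', ∫_0^π sin(nx)sin(n'x) dx = ∫_0^π cos(nx)cos(n'x) dx = 0; and by product-to-sum, ∫_0^π sin(nx)cos(n'x) dx = ½∫_0^π [sin((n+n')x) + sin((n−n')x)] dx, which is 0 when n+n' is even and 2n/(n²−n'²) when n+n' is odd (it need not vanish on (0, π)).
  u² squared terms: (-3)²·∫cos(4x)² dx = 9·π/2 = 9*π/2;  (-3)²·∫sin(2x)² dx = 9·π/2 = 9*π/2.
  u² cross terms: 2·(-3)·(-3)·∫cos(4x)·sin(2x) dx = 18·(0) = 0.
  So ∫_0^π u² dx = 9*π/2 + 9*π/2 + 0 = 9*π.
  (u')² squared terms: (-6)²·∫cos(2x)² dx = 36·π/2 = 18*π;  (12)²·∫sin(4x)² dx = 144·π/2 = 72*π.
  (u')² cross terms: 2·(-6)·(12)·∫cos(2x)·sin(4x) dx = -144·(0) = 0.
  So ∫_0^π (u')² dx = 18*π + 72*π + 0 = 90*π.
||u||_{H^1}^2 = (9*π) + (90*π) = 99*π.


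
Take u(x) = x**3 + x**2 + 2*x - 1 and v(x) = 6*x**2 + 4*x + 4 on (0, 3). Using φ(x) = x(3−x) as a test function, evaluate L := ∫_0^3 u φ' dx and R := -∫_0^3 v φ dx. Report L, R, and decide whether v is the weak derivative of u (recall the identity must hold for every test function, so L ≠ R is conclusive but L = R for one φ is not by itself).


LHS = -1179/20, RHS = -1179/10. No, v is not the weak derivative of u.

u(x) = x**3 + x**2 + 2*x - 1, classical derivative u'(x) = 3*x**2 + 2*x + 2.
φ(x) = x(3−x), so φ'(x) = 3 - 2*x.
Note φ(0) = φ(3) = 0, so the boundary term u·φ vanishes.
LHS = ∫_0^3 u(x) φ'(x) dx = ∫_0^3 (-2*x^4 + x^3 - x^2 + 8*x - 3) dx. Term by term:
  ∫_0^3 -2*x^4 dx = -486/5;  ∫_0^3 x^3 dx = 81/4;  ∫_0^3 -x^2 dx = -9;
  ∫_0^3 8*x dx = 36;  ∫_0^3 -3 dx = -9.
Sum: -486/5 + 81/4 − 9 + 36 − 9 = -1179/20.
So LHS = -1179/20.
∫_0^3 v(x) φ(x) dx = ∫_0^3 (-6*x^4 + 14*x^3 + 8*x^2 + 12*x) dx. Term by term:
  ∫_0^3 -6*x^4 dx = -1458/5;  ∫_0^3 14*x^3 dx = 567/2;  ∫_0^3 8*x^2 dx = 72;
  ∫_0^3 12*x dx = 54.
Sum: -1458/5 + 567/2 + 72 + 54 = 1179/10.
So RHS = -∫_0^3 v(x) φ(x) dx = -1179/10.
LHS − RHS = 1179/20 ≠ 0, so the identity fails.
(For a valid weak derivative the identity must hold for EVERY test function, in particular this one. The failure shows v is NOT the weak derivative of u.)
Correct weak derivative would be u'(x) = 3*x**2 + 2*x + 2.


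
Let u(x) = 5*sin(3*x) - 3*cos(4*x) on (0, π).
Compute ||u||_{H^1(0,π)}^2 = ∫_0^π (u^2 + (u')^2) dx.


||u||_{H^1(0,π)}^2 = 3060/7 + 403*π/2

u'(x) = 12*sin(4*x) + 15*cos(3*x).
Expand u² and (u')² and integrate term by term on (0, π), using: for integers n ≥ 1, ∫_0^π sin²(nx) dx = ∫_0^π cos²(nx) dx = π/2; for n ≠ n', ∫_0^π sin(nx)sin(n'x) dx = ∫_0^π cos(nx)cos(n'x) dx = 0; and by product-to-sum, ∫_0^π sin(nx)cos(n'x) dx = ½∫_0^π [sin((n+n')x) + sin((n−n')x)] dx, which is 0 when n+n' is even and 2n/(n²−n'²) when n+n' is odd (it need not vanish on (0, π)).
  u² squared terms: (-3)²·∫cos(4x)² dx = 9·π/2 = 9*π/2;  (5)²·∫sin(3x)² dx = 25·π/2 = 25*π/2.
  u² cross terms: 2·(-3)·(5)·∫cos(4x)·sin(3x) dx = -30·(-6/7) = 180/7.
  So ∫_0^π u² dx = 9*π/2 + 25*π/2 + 180/7 = 180/7 + 17*π.
  (u')² squared terms: (12)²·∫sin(4x)² dx = 144·π/2 = 72*π;  (15)²·∫cos(3x)² dx = 225·π/2 = 225*π/2.
  (u')² cross terms: 2·(12)·(15)·∫sin(4x)·cos(3x) dx = 360·(8/7) = 2880/7.
  So ∫_0^π (u')² dx = 72*π + 225*π/2 + 2880/7 = 2880/7 + 369*π/2.
||u||_{H^1}^2 = (180/7 + 17*π) + (2880/7 + 369*π/2) = 3060/7 + 403*π/2.


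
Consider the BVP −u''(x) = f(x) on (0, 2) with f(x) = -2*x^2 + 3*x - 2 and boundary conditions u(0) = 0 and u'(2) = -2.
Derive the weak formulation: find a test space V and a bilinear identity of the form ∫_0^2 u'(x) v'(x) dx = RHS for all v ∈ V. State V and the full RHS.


V = {v ∈ H^1(0, 2) : v(0) = 0} (test functions vanish at x = 0 where u is specified); weak form: ∫_0^2 u'v' dx = ∫_0^2 (-2*x^2 + 3*x - 2) v dx − 2·v(2) for all v ∈ V.

Multiply both sides by a test function v and integrate from 0 to 2:
  ∫_0^2 −u''(x) v(x) dx = ∫_0^2 f(x) v(x) dx.
Integrate the LHS by parts once:
  ∫_0^2 −u'' v dx = −[u'(x) v(x)]_0^2 + ∫_0^2 u'(x) v'(x) dx.
Thus ∫_0^2 u'(x) v'(x) dx = ∫_0^2 f(x) v(x) dx + [u'(x) v(x)]_0^2.
Choose V so that boundary terms are either known or forced to vanish.
Mixed BC: u(0) = 0 (Dirichlet) and u'(2) = -2 (Neumann). Define V = {v ∈ H^1(0, 2) : v(0) = 0}. Then [u' v]_0^2 = u'(2)·v(2) − u'(0)·0 = − 2·v(2).
Weak formulation: find u (satisfying any essential BC) such that ∫_0^2 u'(x) v'(x) dx = ∫_0^2 f v dx − 2·v(2) for all v ∈ V (Dirichlet at 0 absorbed into V; Neumann datum at x = 2 contributes the boundary term).
Substituting f(x) = -2*x^2 + 3*x - 2, the right-hand side is ∫_0^2 (-2*x^2 + 3*x - 2) v dx − 2·v(2).


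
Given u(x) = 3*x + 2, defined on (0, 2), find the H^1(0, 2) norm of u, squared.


||u||_{H^1}^2 = 74

The H^1 norm (squared) on an interval (0, L) is
  ||u||_{H^1}^2 = ∫_0^L u(x)^2 dx + ∫_0^L u'(x)^2 dx.
Compute u'(x) = 3.
Then u(x)^2 = 9*x**2 + 12*x + 4 and u'(x)^2 = 9.
Integrate each monomial from 0 to 2 using ∫_0^2 c·x^n dx = c·2^(n+1)/(n+1):
  ∫_0^2 u(x)^2 dx = ∫_0^2 (9*x^2 + 12*x + 4) dx. Term by term:
    ∫_0^2 9*x^2 dx = 24;  ∫_0^2 12*x dx = 24;  ∫_0^2 4 dx = 8.
  Sum: 24 + 24 + 8 = 56.
  ∫_0^2 u'(x)^2 dx = ∫_0^2 (9) dx. Term by term:
    ∫_0^2 9 dx = 18.
Adding: ||u||_{H^1}^2 = 56 + 18 = 74.


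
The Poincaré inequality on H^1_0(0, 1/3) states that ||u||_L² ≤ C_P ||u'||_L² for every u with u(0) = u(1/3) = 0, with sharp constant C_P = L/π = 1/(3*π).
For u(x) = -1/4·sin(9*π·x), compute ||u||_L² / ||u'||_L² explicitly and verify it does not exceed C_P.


||u||_L² / ||u'||_L² = 1/(9*π) < C_P = 1/(3*π).

u(x) = -1/4·sin(9*π·x), so u'(x) = -9*π*cos(9*π*x)/4.
Writing u(x) = A·sin(kπx/L) with A = -1/4 and k = 3, use ∫_0^L sin²(kπx/L) dx = L/2 and ∫_0^L cos²(kπx/L) dx = L/2.
u² = 1/16·sin²(9*π·x) and (u')² = 81*π^2/16·cos²(9*π·x), and each of sin², cos² integrates to L/2 = 1/6 over (0, 1/3).
∫_0^1/3 u² dx = 1/96, so ||u||_L² = sqrt(6)/24.
∫_0^1/3 (u')² dx = 27*π^2/32, so ||u'||_L² = 3*sqrt(6)*π/8.
Ratio ||u||_L² / ||u'||_L² = 1/(9*π).
Sharp Poincaré constant on H^1_0(0, 1/3) is C_P = L/π = 1/(3*π), achieved by sin(3*π·x).
This is the k = 3 harmonic; the ratio L/(kπ) is strictly less than C_P = L/π, consistent with the sharp inequality ||u||_L² ≤ C_P ||u'||_L².


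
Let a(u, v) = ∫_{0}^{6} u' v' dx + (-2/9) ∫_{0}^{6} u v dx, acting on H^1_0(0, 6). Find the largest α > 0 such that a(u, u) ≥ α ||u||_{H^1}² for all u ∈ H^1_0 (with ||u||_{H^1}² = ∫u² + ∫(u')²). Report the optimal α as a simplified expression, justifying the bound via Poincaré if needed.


α = (-8 + π^2)/(π^2 + 36)

Coercivity of a(·,·) on H^1_0(0, 6) means a(u, u) ≥ α ||u||_{H^1}² for every u ∈ H^1_0.
The interval has length L = 6, and Poincaré/coercivity depend only on L. Here a(u, u) = ∫(u')² + (-2/9)·∫u².
Here c = -2/9 < 0 with |c| < (π/L)² = π^2/36, so coercivity still holds. The condition a(u,u) ≥ α||u||_{H^1}² reads (1−α)∫(u')² ≥ (α−c)∫u². Any admissible α is ≤ 1 (rapidly oscillating u have ∫u²/∫(u')² → 0), and α = 1 would force 0 ≥ (1−c)∫u², impossible since c < 1; so 1−α > 0. By the sharp Poincaré inequality on H^1_0 of an interval of length L, ∫(u')² ≥ (π/L)²∫u² with equality for the first sine mode sin(π(x−x₀)/L) (x₀ the left endpoint), so the inequality holds for all u iff (1−α)(π/L)² ≥ α − c, i.e. α ≤ ((π/L)² + c)/((π/L)² + 1) = (1 + c(L/π)²)/(1 + (L/π)²). (Direct route, valid since c ≤ 0: Poincaré gives c∫u² ≥ c(L/π)²∫(u')², so a(u,u) ≥ (1 + c(L/π)²)∫(u')², while ||u||_{H^1}² ≤ (1 + (L/π)²)∫(u')²; dividing yields the same α.) With (π/L)² = π^2/36 and c = -2/9, the largest admissible constant is α = ((π/L)² + c)/((π/L)² + 1).
Simplifying, α = (-8 + π^2)/(π^2 + 36).


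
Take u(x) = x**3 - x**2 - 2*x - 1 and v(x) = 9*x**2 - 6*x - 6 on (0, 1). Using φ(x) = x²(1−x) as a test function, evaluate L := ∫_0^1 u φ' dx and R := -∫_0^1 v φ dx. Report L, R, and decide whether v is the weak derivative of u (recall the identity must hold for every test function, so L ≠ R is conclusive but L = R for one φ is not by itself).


LHS = 1/6, RHS = 1/2. No, v is not the weak derivative of u.

u(x) = x**3 - x**2 - 2*x - 1, classical derivative u'(x) = 3*x**2 - 2*x - 2.
φ(x) = x²(1−x), so φ'(x) = x*(2 - 3*x).
Note φ(0) = φ(1) = 0, so the boundary term u·φ vanishes.
LHS = ∫_0^1 u(x) φ'(x) dx = ∫_0^1 (-3*x^5 + 5*x^4 + 4*x^3 - x^2 - 2*x) dx. Term by term:
  ∫_0^1 -3*x^5 dx = -1/2;  ∫_0^1 5*x^4 dx = 1;  ∫_0^1 4*x^3 dx = 1;
  ∫_0^1 -x^2 dx = -1/3;  ∫_0^1 -2*x dx = -1.
Sum: -1/2 + 1 + 1 − 1/3 − 1 = 1/6.
So LHS = 1/6.
∫_0^1 v(x) φ(x) dx = ∫_0^1 (-9*x^5 + 15*x^4 - 6*x^2) dx. Term by term:
  ∫_0^1 -9*x^5 dx = -3/2;  ∫_0^1 15*x^4 dx = 3;  ∫_0^1 -6*x^2 dx = -2.
Sum: -3/2 + 3 − 2 = -1/2.
So RHS = -∫_0^1 v(x) φ(x) dx = 1/2.
LHS − RHS = -1/3 ≠ 0, so the identity fails.
(For a valid weak derivative the identity must hold for EVERY test function, in particular this one. The failure shows v is NOT the weak derivative of u.)
Correct weak derivative would be u'(x) = 3*x**2 - 2*x - 2.
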